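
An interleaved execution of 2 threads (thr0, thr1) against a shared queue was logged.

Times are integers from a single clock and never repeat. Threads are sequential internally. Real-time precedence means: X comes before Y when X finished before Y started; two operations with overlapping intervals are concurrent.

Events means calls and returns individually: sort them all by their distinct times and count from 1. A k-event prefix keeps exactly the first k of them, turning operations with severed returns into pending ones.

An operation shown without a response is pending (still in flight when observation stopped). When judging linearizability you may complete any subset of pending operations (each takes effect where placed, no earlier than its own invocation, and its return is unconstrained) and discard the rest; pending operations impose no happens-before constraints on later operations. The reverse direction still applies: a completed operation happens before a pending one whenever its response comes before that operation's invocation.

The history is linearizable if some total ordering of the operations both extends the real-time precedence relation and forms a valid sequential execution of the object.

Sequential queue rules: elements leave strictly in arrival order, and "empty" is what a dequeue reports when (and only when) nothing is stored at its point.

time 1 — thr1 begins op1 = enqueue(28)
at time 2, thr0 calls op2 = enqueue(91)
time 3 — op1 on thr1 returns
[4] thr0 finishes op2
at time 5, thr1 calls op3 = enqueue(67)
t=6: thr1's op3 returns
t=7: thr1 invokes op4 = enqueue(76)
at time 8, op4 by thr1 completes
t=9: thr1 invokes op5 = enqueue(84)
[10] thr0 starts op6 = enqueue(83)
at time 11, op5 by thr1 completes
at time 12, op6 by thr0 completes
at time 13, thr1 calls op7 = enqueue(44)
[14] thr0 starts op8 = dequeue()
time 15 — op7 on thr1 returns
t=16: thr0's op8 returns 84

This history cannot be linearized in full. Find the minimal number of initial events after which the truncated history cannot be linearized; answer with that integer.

16

events 1..15 are linearizable, e.g. via op1, op2, op3, op4, op5, op6, op7:
1. op1 enqueue(28), leaving queue <28>
2. op2 enqueue(91), leaving queue <28,91>
3. op3 enqueue(67), leaving queue <28,91,67>
4. op4 enqueue(76), leaving queue <28,91,67,76>
5. op5 enqueue(84), leaving queue <28,91,67,76,84>
6. op6 enqueue(83), leaving queue <28,91,67,76,84,83>
7. op7 enqueue(44), leaving queue <28,91,67,76,84,83,44>
event 16 — op8's response, time 16 — after it, nothing linearizes
take op1, op2, op3, op4, op5, op6, op7, op8: step 8 already fails, because op8 dequeue() → 84 cannot occur there
take op1, op2, op3, op4, op5, op6, op8, op7: step 7 already fails, because op8 dequeue() → 84 cannot occur there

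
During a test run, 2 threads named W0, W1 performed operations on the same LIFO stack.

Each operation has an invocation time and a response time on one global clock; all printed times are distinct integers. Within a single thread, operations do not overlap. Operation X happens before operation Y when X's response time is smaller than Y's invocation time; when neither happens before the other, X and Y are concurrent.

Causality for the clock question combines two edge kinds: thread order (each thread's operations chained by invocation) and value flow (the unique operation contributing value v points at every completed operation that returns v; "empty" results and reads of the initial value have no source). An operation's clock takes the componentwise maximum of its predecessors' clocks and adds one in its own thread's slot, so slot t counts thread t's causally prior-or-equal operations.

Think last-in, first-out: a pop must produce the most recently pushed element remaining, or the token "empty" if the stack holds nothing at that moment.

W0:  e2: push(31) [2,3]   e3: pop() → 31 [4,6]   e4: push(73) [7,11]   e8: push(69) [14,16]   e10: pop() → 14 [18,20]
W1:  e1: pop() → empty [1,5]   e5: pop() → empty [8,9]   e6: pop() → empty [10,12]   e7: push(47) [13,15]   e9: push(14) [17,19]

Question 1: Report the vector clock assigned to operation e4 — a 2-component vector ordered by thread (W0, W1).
Answer: (3, 0)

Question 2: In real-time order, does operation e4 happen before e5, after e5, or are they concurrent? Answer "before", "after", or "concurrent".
Answer: concurrent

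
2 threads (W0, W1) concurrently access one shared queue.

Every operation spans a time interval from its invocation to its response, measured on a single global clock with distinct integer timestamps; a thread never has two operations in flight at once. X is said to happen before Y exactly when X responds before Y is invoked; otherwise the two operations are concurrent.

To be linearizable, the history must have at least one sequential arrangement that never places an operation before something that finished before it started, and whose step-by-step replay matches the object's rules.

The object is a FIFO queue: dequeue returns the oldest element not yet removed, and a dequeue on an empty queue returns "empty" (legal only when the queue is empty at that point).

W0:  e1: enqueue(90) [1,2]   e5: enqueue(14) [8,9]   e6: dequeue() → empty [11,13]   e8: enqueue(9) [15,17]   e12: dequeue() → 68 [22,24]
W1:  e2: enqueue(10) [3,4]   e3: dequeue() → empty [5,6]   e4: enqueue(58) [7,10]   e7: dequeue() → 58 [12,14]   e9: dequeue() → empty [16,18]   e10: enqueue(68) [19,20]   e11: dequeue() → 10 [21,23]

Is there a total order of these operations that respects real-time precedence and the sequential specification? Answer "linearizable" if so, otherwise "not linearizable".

not linearizable

prefix check: 1..5 passes, 1..6 fails once e3's time-6 response joins
exhaustive check: the 3 completed queue ops admit one real-time order; illegal
for example e1, e2, e3 fails at step 3: e3 dequeue() → empty is not legal there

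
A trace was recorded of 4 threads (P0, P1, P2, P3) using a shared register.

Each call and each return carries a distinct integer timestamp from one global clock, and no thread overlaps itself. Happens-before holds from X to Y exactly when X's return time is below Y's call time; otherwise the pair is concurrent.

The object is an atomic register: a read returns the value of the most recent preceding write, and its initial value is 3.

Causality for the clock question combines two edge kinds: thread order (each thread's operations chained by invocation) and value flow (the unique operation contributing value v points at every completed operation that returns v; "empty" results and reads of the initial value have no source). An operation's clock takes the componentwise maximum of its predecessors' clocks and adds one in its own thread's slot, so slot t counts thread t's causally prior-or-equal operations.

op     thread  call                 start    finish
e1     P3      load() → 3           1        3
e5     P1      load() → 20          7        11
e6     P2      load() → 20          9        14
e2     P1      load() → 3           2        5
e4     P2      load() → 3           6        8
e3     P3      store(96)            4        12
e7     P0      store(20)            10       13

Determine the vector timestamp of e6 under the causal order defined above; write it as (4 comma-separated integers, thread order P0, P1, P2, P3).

(1, 0, 2, 0)

VC(e1, invoked at 1): no causal predecessors; +1 on P3 → (0, 0, 0, 1)
VC(e4, invoked at 6): no causal predecessors; +1 on P2 → (0, 0, 1, 0)
VC(e2, invoked at 2): no causal predecessors; +1 on P1 → (0, 1, 0, 0)
VC(e7, invoked at 10): no causal predecessors; +1 on P0 → (1, 0, 0, 0)
e3, invoked 4, takes VC(e1)=(0, 0, 0, 1) under max, adds 1 for P3 → (0, 0, 0, 2)
e6, invoked 9, takes VC(e4)=(0, 0, 1, 0), VC(e7)=(1, 0, 0, 0) under max, adds 1 for P2 → (1, 0, 2, 0)
e5, invoked 7, takes VC(e2)=(0, 1, 0, 0), VC(e7)=(1, 0, 0, 0) under max, adds 1 for P1 → (1, 2, 0, 0)
target: VC(e6) = (1, 0, 2, 0)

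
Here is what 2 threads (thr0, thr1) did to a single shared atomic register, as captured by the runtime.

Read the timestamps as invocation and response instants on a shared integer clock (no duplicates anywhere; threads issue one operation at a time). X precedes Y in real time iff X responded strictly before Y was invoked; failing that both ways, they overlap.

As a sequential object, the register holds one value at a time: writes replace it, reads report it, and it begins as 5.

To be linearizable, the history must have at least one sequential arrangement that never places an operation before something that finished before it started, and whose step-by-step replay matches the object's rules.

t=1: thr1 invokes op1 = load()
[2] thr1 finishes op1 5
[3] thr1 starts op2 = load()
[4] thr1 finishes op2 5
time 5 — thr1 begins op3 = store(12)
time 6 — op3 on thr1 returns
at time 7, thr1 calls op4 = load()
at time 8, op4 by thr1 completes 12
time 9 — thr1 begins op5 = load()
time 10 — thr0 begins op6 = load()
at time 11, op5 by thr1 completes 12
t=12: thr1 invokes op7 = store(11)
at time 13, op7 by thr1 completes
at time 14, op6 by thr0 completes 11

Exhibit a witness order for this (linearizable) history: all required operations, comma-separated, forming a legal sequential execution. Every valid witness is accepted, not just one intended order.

op1, op2, op3, op4, op5, op7, op6

step 1: op1 load() → 5 — value 5
step 2: op2 load() → 5 — value 5
step 3: op3 store(12) — value 12
step 4: op4 load() → 12 — value 12
step 5: op5 load() → 12 — value 12
step 6: op7 store(11) — value 11
step 7: op6 load() → 11 — value 11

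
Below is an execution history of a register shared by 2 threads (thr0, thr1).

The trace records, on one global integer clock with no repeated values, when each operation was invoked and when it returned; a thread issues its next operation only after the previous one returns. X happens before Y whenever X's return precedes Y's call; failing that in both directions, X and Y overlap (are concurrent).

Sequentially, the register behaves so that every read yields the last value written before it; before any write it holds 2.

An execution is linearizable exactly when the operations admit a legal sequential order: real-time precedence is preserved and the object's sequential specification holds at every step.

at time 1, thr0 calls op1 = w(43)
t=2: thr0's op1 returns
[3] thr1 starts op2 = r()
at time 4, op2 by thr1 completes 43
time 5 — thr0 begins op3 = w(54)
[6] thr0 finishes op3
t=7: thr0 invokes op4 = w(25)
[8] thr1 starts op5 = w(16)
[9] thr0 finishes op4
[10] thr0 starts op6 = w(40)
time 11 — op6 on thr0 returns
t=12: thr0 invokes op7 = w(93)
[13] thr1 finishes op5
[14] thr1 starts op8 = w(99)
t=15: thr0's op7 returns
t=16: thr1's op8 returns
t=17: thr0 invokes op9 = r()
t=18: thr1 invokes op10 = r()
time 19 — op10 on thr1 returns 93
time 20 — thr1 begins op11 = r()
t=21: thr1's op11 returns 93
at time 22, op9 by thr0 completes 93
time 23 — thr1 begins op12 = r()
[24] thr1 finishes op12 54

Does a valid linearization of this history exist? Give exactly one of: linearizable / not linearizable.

cut after 23 events: linearizable; cut after 24 events (op12 responds, time 24): not linearizable
real-time-consistent orders of the 12 completed operations: 21 — all fail the register replay
take op1, op2, op3, op4, op5, op6, op7, op8, op9, op10, op11, op12: step 9 already fails, because op9 r() → 93 cannot occur there
take op1, op2, op3, op4, op5, op6, op7, op8, op10, op9, op11, op12: step 9 already fails, because op10 r() → 93 cannot occur there

not linearizable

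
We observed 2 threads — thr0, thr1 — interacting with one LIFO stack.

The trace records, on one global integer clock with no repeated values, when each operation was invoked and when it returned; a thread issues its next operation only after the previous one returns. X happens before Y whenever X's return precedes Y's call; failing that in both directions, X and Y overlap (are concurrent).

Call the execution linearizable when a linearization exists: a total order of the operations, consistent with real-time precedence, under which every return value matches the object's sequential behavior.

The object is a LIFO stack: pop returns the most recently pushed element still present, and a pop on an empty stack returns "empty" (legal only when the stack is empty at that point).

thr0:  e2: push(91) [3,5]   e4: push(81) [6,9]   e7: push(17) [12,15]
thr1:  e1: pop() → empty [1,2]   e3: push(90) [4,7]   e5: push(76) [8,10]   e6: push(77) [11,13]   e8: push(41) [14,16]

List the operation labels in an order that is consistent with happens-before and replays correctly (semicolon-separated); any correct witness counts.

e1; e2; e3; e4; e5; e6; e7; e8

after step 1 (e1 pop() → empty): stack <>
after step 2 (e2 push(91)): stack <91>
after step 3 (e3 push(90)): stack <91,90>
after step 4 (e4 push(81)): stack <91,90,81>
after step 5 (e5 push(76)): stack <91,90,81,76>
after step 6 (e6 push(77)): stack <91,90,81,76,77>
after step 7 (e7 push(17)): stack <91,90,81,76,77,17>
after step 8 (e8 push(41)): stack <91,90,81,76,77,17,41>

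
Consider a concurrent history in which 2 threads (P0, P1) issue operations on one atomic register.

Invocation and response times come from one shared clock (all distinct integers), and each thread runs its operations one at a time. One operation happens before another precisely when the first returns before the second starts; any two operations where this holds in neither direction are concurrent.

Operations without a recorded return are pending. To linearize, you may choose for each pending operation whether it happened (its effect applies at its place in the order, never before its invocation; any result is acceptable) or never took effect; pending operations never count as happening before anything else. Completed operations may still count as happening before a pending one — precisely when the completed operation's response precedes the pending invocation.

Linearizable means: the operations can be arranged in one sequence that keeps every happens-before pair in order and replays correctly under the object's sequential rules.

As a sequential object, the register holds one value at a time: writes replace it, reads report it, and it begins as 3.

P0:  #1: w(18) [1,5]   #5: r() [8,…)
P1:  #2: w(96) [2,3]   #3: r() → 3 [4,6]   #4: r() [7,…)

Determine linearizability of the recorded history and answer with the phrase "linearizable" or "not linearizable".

through event 5 a valid linearization exists; event 6 (#3 responding at time 6) ends that
3 completed operations, 3 real-time-consistent orders — every atomic register replay fails
e.g. #1, #2, #3: illegal at step 3, since #3 r() → 3 cannot apply there
e.g. #2, #1, #3: illegal at step 3, since #3 r() → 3 cannot apply there

not linearizable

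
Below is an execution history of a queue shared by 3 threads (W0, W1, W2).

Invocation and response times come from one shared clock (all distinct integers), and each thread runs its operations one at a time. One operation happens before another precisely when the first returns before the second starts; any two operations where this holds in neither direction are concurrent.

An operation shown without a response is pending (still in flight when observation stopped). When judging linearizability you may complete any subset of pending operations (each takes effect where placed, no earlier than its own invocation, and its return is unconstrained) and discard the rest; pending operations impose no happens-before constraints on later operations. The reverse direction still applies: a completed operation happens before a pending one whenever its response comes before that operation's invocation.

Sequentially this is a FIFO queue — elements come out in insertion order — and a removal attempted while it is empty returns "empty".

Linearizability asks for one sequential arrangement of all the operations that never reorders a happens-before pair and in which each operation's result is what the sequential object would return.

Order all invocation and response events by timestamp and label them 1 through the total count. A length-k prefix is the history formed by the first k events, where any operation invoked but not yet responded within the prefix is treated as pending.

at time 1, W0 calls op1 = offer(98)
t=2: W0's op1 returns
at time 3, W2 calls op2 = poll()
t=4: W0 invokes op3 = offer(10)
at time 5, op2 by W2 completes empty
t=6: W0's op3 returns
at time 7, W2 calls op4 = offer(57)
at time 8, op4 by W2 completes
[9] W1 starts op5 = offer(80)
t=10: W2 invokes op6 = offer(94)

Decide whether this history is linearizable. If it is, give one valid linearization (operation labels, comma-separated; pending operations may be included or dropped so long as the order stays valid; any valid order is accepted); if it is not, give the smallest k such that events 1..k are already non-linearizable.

prefix check: 1..4 passes, 1..5 fails once op2's time-5 response joins
one real-time candidate order over the 2 completed operations — the queue replay rejects it
no escape via the 1 pending operation (op3): every completion choice fails
sample order op1, op2 (pending dropped) stalls at step 2 — op2 poll() → empty has no legal effect

not linearizable — minimal violating prefix: 5 events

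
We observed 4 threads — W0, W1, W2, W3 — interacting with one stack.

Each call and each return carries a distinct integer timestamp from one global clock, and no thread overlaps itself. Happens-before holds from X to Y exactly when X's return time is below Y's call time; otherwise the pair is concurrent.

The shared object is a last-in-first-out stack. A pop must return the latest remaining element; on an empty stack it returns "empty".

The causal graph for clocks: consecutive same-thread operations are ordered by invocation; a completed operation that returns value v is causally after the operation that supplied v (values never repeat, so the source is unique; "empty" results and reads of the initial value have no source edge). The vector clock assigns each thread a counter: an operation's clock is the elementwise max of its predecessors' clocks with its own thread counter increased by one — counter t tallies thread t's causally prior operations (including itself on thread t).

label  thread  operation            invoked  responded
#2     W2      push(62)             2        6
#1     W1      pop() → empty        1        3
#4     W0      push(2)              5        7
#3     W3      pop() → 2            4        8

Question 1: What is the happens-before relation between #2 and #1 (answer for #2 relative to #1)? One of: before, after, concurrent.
Answer: concurrent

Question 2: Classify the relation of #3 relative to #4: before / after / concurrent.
Answer: concurrent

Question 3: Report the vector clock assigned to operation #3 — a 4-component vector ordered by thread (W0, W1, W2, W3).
Answer: (1, 0, 0, 1)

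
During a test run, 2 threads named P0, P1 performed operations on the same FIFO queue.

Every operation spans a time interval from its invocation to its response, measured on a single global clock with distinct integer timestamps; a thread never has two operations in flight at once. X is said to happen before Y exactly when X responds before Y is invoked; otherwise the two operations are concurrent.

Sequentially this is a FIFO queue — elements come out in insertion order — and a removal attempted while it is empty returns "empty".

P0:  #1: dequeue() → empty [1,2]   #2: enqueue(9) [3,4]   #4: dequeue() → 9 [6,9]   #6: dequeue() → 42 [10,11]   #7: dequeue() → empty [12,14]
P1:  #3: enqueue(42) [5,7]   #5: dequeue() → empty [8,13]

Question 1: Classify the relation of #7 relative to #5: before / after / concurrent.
concurrent

#7 spans [12,14], #5 spans [8,13]
the intervals overlap in both directions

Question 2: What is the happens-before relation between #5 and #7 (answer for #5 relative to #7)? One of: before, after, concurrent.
concurrent

#5 spans [8,13], #7 spans [12,14]
the intervals overlap in both directions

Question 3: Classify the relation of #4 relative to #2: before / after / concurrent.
after

#4 spans [6,9], #2 spans [3,4]
resp(#2)=4 < inv(#4)=6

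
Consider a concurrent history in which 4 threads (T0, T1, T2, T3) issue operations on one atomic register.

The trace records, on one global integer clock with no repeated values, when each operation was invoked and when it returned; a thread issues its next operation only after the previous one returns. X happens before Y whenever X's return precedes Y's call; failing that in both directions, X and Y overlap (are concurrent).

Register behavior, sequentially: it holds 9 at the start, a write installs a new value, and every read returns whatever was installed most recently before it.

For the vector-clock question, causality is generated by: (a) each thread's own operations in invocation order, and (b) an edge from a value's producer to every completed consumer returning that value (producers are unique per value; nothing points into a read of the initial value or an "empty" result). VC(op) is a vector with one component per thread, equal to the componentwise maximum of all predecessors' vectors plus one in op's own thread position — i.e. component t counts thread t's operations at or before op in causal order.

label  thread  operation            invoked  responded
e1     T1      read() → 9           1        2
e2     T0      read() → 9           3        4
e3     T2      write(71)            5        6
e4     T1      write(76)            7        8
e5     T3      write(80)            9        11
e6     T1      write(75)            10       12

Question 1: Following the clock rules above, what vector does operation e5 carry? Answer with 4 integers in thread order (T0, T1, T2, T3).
Answer: (0, 0, 0, 1)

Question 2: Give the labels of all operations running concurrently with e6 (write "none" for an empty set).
Answer: e5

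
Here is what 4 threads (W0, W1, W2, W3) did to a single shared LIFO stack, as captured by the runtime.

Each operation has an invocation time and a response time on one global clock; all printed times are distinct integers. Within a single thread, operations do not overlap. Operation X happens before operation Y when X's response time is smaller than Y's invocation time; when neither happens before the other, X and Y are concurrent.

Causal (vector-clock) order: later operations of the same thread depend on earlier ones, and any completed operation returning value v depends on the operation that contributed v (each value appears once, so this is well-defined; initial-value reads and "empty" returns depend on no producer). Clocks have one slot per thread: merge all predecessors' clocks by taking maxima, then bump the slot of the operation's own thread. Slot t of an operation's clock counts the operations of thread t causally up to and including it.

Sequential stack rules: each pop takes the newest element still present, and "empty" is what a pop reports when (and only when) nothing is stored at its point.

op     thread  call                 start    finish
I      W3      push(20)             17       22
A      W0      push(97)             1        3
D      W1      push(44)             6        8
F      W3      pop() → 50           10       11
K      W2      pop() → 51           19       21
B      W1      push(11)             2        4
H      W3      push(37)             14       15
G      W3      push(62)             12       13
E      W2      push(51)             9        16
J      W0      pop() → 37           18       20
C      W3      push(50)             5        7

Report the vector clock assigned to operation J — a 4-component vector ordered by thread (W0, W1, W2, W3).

invoked at 5, C has no predecessors; its own W3 bump gives (0, 0, 0, 1)
invoked at 9, E has no predecessors; its own W2 bump gives (0, 0, 1, 0)
invoked at 2, B has no predecessors; its own W1 bump gives (0, 1, 0, 0)
invoked at 1, A has no predecessors; its own W0 bump gives (1, 0, 0, 0)
F (invocation 10): componentwise max over VC(C)=(0, 0, 0, 1), +1 at W3, giving (0, 0, 0, 2)
K (invocation 19): componentwise max over VC(E)=(0, 0, 1, 0), +1 at W2, giving (0, 0, 2, 0)
D (invocation 6): componentwise max over VC(B)=(0, 1, 0, 0), +1 at W1, giving (0, 2, 0, 0)
G (invocation 12): componentwise max over VC(F)=(0, 0, 0, 2), +1 at W3, giving (0, 0, 0, 3)
H (invocation 14): componentwise max over VC(G)=(0, 0, 0, 3), +1 at W3, giving (0, 0, 0, 4)
I (invocation 17): componentwise max over VC(H)=(0, 0, 0, 4), +1 at W3, giving (0, 0, 0, 5)
J (invocation 18): componentwise max over VC(A)=(1, 0, 0, 0), VC(H)=(0, 0, 0, 4), +1 at W0, giving (2, 0, 0, 4)
target: VC(J) = (2, 0, 0, 4)

(2, 0, 0, 4)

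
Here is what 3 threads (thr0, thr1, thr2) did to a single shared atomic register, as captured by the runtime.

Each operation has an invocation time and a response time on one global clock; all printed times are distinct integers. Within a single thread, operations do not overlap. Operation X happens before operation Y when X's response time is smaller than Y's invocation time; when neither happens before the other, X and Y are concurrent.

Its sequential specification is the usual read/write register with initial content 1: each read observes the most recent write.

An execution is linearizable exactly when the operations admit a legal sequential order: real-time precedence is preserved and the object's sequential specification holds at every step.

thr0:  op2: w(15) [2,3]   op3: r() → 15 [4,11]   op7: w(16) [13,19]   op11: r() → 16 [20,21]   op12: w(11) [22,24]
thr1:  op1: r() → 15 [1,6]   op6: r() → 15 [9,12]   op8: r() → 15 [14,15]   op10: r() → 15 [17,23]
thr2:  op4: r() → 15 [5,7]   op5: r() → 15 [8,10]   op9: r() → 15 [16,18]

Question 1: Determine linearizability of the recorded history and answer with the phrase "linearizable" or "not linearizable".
linearizable

witness order: op2, op1, op3, op4, op5, op6, op8, op9, op10, op7, op11, op12
after step 1 (op2 w(15)): value 15
after step 2 (op1 r() → 15): value 15
after step 3 (op3 r() → 15): value 15
after step 4 (op4 r() → 15): value 15
after step 5 (op5 r() → 15): value 15
after step 6 (op6 r() → 15): value 15
after step 7 (op8 r() → 15): value 15
after step 8 (op9 r() → 15): value 15
after step 9 (op10 r() → 15): value 15
after step 10 (op7 w(16)): value 16
after step 11 (op11 r() → 16): value 16
after step 12 (op12 w(11)): value 11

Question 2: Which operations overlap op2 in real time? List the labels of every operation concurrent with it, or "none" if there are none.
op1

overlap test against op2 [2,3]: concurrent iff the interval meets 2..3
op1 [1,6]: concurrent
op3 [4,11]: after
op4 [5,7]: after
op5 [8,10]: after
op6 [9,12]: after
op7 [13,19]: after
op8 [14,15]: after
op9 [16,18]: after
op10 [17,23]: after
op11 [20,21]: after
op12 [22,24]: after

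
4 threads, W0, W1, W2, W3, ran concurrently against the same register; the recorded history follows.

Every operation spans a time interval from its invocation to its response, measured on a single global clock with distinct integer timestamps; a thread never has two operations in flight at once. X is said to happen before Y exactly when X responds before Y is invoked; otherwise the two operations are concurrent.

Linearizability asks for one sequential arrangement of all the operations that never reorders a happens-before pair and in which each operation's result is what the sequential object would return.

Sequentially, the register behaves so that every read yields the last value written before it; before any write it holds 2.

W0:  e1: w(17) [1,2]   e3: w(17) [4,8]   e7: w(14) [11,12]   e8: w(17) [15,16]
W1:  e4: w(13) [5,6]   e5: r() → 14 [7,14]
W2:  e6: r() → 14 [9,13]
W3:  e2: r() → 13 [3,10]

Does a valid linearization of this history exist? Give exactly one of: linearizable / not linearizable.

one valid linearization: e1, e3, e4, e2, e7, e5, e6, e8
after step 1 (e1 w(17)): value 17
after step 2 (e3 w(17)): value 17
after step 3 (e4 w(13)): value 13
after step 4 (e2 r() → 13): value 13
after step 5 (e7 w(14)): value 14
after step 6 (e5 r() → 14): value 14
after step 7 (e6 r() → 14): value 14
after step 8 (e8 w(17)): value 17

linearizable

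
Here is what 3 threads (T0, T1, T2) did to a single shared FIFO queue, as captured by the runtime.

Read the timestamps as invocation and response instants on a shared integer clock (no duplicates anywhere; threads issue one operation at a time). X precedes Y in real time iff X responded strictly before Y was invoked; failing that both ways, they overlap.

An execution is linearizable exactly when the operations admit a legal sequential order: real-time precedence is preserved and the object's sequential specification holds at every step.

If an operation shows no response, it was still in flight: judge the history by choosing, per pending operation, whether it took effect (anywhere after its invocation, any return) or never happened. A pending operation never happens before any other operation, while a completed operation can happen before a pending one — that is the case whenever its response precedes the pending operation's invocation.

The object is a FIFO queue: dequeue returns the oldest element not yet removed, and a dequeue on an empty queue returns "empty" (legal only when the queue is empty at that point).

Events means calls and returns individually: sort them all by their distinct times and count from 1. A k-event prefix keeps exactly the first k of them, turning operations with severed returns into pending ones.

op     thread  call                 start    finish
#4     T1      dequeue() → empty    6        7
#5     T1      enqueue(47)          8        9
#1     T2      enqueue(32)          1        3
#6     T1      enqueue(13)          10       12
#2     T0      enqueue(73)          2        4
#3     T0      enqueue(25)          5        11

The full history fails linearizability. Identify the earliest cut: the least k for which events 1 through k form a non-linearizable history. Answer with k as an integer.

7

events 1..6 are linearizable, e.g. via #1, #2:
after step 1 (#1 enqueue(32)): queue <32>
after step 2 (#2 enqueue(73)): queue <32,73>
at event 7 (#4's time-7 response) nothing linearizes any more
every completion of the 1 pending operation (#3) was checked; none linearizes
e.g. #1, #2, #4 (pending dropped): illegal at step 3, since #4 dequeue() → empty cannot apply there
e.g. #2, #1, #4 (pending dropped): illegal at step 3, since #4 dequeue() → empty cannot apply there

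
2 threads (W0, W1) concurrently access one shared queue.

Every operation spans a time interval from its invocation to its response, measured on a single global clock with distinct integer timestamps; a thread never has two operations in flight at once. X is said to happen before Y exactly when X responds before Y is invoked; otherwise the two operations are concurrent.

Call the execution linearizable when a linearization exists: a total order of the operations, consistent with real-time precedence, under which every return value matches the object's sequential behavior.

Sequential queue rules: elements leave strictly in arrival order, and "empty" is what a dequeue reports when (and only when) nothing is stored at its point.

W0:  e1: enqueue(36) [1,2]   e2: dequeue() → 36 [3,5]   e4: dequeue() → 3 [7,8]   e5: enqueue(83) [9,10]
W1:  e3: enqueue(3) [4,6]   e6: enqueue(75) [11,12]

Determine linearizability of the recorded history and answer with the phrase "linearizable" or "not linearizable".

one valid linearization: e1, e2, e3, e4, e5, e6
1. e1 enqueue(36), leaving queue <36>
2. e2 dequeue() → 36, leaving queue <>
3. e3 enqueue(3), leaving queue <3>
4. e4 dequeue() → 3, leaving queue <>
5. e5 enqueue(83), leaving queue <83>
6. e6 enqueue(75), leaving queue <83,75>

linearizable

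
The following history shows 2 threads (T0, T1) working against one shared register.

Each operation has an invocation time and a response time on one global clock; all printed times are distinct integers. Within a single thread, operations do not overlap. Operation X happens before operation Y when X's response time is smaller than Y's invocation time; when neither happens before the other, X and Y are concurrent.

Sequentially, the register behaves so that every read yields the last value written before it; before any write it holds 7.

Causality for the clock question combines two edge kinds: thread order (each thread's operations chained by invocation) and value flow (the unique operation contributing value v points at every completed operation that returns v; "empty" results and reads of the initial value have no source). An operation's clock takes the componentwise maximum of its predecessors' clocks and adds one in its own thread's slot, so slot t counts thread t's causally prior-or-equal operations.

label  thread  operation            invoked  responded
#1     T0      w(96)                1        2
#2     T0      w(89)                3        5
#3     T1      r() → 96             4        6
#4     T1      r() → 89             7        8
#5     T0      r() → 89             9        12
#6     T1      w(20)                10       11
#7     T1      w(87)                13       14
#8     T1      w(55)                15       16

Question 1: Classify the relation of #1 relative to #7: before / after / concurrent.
#1 spans [1,2], #7 spans [13,14]
resp(#1)=2 < inv(#7)=13

before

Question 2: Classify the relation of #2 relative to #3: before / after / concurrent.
#2 spans [3,5], #3 spans [4,6]
the intervals overlap in both directions

concurrent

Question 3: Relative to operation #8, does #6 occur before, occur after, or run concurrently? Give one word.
#6 spans [10,11], #8 spans [15,16]
resp(#6)=11 < inv(#8)=15

before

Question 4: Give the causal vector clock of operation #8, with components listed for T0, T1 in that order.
no predecessors for #1 (invoked 1): T0 increments from zero → (1, 0)
from VC(#1)=(1, 0), #3 (invoked 4) maxes components and bumps T1 → (1, 1)
from VC(#1)=(1, 0), #2 (invoked 3) maxes components and bumps T0 → (2, 0)
from VC(#2)=(2, 0), #5 (invoked 9) maxes components and bumps T0 → (3, 0)
from VC(#2)=(2, 0), VC(#3)=(1, 1), #4 (invoked 7) maxes components and bumps T1 → (2, 2)
from VC(#4)=(2, 2), #6 (invoked 10) maxes components and bumps T1 → (2, 3)
from VC(#6)=(2, 3), #7 (invoked 13) maxes components and bumps T1 → (2, 4)
from VC(#7)=(2, 4), #8 (invoked 15) maxes components and bumps T1 → (2, 5)
target: VC(#8) = (2, 5)

(2, 5)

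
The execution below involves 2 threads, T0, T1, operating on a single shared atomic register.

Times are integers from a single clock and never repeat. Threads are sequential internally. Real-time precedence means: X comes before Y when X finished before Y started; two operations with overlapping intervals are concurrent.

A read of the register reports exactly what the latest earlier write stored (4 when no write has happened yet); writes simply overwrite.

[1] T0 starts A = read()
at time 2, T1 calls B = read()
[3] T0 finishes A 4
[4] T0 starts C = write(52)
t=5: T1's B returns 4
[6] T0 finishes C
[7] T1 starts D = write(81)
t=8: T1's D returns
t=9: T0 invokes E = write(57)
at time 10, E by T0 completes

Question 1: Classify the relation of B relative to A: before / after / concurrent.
Answer: concurrent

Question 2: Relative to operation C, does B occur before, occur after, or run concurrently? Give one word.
Answer: concurrent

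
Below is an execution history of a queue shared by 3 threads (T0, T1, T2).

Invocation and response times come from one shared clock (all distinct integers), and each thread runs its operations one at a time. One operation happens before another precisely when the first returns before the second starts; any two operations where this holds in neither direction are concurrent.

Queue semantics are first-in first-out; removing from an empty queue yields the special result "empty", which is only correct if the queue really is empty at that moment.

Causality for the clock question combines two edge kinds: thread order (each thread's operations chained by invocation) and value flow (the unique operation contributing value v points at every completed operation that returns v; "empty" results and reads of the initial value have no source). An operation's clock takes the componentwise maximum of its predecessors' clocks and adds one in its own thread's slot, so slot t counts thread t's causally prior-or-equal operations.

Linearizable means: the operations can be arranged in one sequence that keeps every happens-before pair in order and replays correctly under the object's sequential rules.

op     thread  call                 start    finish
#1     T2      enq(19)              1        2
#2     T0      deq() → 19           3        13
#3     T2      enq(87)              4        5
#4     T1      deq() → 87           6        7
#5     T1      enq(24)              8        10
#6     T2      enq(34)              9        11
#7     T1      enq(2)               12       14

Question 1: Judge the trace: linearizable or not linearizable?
linearizable

a witness: #1, #2, #3, #4, #5, #6, #7
step 1: #1 enq(19) — queue <19>
step 2: #2 deq() → 19 — queue <>
step 3: #3 enq(87) — queue <87>
step 4: #4 deq() → 87 — queue <>
step 5: #5 enq(24) — queue <24>
step 6: #6 enq(34) — queue <24,34>
step 7: #7 enq(2) — queue <24,34,2>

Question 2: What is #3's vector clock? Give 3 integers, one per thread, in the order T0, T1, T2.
(0, 0, 2)

#1 (invocation 1): nothing precedes it; T2's component alone gives (0, 0, 1)
#3, invoked 4, takes VC(#1)=(0, 0, 1) under max, adds 1 for T2 → (0, 0, 2)
#2, invoked 3, takes VC(#1)=(0, 0, 1) under max, adds 1 for T0 → (1, 0, 1)
#6, invoked 9, takes VC(#3)=(0, 0, 2) under max, adds 1 for T2 → (0, 0, 3)
#4, invoked 6, takes VC(#3)=(0, 0, 2) under max, adds 1 for T1 → (0, 1, 2)
#5, invoked 8, takes VC(#4)=(0, 1, 2) under max, adds 1 for T1 → (0, 2, 2)
#7, invoked 12, takes VC(#5)=(0, 2, 2) under max, adds 1 for T1 → (0, 3, 2)
target: VC(#3) = (0, 0, 2)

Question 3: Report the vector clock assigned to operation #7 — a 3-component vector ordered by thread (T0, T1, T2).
(0, 3, 2)

root op #1, invoked 1: fresh clock plus T2's own tick → (0, 0, 1)
#3 (invocation 4): componentwise max over VC(#1)=(0, 0, 1), +1 at T2, giving (0, 0, 2)
#2 (invocation 3): componentwise max over VC(#1)=(0, 0, 1), +1 at T0, giving (1, 0, 1)
#6 (invocation 9): componentwise max over VC(#3)=(0, 0, 2), +1 at T2, giving (0, 0, 3)
#4 (invocation 6): componentwise max over VC(#3)=(0, 0, 2), +1 at T1, giving (0, 1, 2)
#5 (invocation 8): componentwise max over VC(#4)=(0, 1, 2), +1 at T1, giving (0, 2, 2)
#7 (invocation 12): componentwise max over VC(#5)=(0, 2, 2), +1 at T1, giving (0, 3, 2)
target: VC(#7) = (0, 3, 2)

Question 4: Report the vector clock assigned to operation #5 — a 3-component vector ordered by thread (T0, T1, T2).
(0, 2, 2)

#1, invoked 1, has no incoming edges; only T2's bump applies → (0, 0, 1)
VC(#3, invoked at 4): max of VC(#1)=(0, 0, 1), then +1 on thread T2 → (0, 0, 2)
VC(#2, invoked at 3): max of VC(#1)=(0, 0, 1), then +1 on thread T0 → (1, 0, 1)
VC(#6, invoked at 9): max of VC(#3)=(0, 0, 2), then +1 on thread T2 → (0, 0, 3)
VC(#4, invoked at 6): max of VC(#3)=(0, 0, 2), then +1 on thread T1 → (0, 1, 2)
VC(#5, invoked at 8): max of VC(#4)=(0, 1, 2), then +1 on thread T1 → (0, 2, 2)
VC(#7, invoked at 12): max of VC(#5)=(0, 2, 2), then +1 on thread T1 → (0, 3, 2)
target: VC(#5) = (0, 2, 2)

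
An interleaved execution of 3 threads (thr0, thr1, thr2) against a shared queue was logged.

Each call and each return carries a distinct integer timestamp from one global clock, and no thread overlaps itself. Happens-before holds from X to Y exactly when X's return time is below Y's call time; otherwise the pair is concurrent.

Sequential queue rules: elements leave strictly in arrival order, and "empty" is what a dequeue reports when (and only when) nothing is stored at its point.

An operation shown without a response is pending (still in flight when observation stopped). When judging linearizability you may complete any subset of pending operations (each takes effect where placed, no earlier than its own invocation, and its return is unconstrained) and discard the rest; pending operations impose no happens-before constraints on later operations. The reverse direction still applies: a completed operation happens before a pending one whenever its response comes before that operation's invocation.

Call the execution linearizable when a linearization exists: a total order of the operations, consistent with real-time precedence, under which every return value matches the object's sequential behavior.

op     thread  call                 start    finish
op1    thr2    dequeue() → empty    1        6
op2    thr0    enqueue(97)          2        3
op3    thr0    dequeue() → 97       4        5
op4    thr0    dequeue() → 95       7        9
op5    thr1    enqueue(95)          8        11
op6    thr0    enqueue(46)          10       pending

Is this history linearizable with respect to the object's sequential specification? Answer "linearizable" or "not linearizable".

witness order: op1, op2, op3, op5, op4
after step 1 (op1 dequeue() → empty): queue <>
after step 2 (op2 enqueue(97)): queue <97>
after step 3 (op3 dequeue() → 97): queue <>
after step 4 (op5 enqueue(95)): queue <95>
after step 5 (op4 dequeue() → 95): queue <>

linearizable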